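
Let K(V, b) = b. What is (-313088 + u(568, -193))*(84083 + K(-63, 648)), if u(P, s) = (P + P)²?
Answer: 82816757248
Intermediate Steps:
u(P, s) = 4*P² (u(P, s) = (2*P)² = 4*P²)
(-313088 + u(568, -193))*(84083 + K(-63, 648)) = (-313088 + 4*568²)*(84083 + 648) = (-313088 + 4*322624)*84731 = (-313088 + 1290496)*84731 = 977408*84731 = 82816757248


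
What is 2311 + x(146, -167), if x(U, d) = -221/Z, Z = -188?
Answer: 434689/188 ≈ 2312.2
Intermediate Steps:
x(U, d) = 221/188 (x(U, d) = -221/(-188) = -221*(-1/188) = 221/188)
2311 + x(146, -167) = 2311 + 221/188 = 434689/188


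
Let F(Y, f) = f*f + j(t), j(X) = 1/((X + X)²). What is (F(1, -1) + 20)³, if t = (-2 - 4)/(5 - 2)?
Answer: 38272753/4096 ≈ 9343.9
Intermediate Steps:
t = -2 (t = -6/3 = -6*⅓ = -2)
j(X) = 1/(4*X²) (j(X) = 1/((2*X)²) = 1/(4*X²))
F(Y, f) = 1/16 + f² (F(Y, f) = f*f + (¼)/(-2)² = f² + (¼)*(¼) = f² + 1/16 = 1/16 + f²)
(F(1, -1) + 20)³ = ((1/16 + (-1)²) + 20)³ = ((1/16 + 1) + 20)³ = (17/16 + 20)³ = (337/16)³ = 38272753/4096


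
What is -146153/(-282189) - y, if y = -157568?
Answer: 44464102505/282189 ≈ 1.5757e+5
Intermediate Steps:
-146153/(-282189) - y = -146153/(-282189) - 1*(-157568) = -146153*(-1/282189) + 157568 = 146153/282189 + 157568 = 44464102505/282189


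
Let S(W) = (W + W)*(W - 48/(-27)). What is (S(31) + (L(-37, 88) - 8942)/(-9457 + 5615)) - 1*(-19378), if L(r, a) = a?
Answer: 370201175/17289 ≈ 21413.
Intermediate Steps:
S(W) = 2*W*(16/9 + W) (S(W) = (2*W)*(W - 48*(-1/27)) = (2*W)*(W + 16/9) = (2*W)*(16/9 + W) = 2*W*(16/9 + W))
(S(31) + (L(-37, 88) - 8942)/(-9457 + 5615)) - 1*(-19378) = ((2/9)*31*(16 + 9*31) + (88 - 8942)/(-9457 + 5615)) - 1*(-19378) = ((2/9)*31*(16 + 279) - 8854/(-3842)) + 19378 = ((2/9)*31*295 - 8854*(-1/3842)) + 19378 = (18290/9 + 4427/1921) + 19378 = 35174933/17289 + 19378 = 370201175/17289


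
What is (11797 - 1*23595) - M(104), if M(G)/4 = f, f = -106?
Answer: -11374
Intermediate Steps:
M(G) = -424 (M(G) = 4*(-106) = -424)
(11797 - 1*23595) - M(104) = (11797 - 1*23595) - 1*(-424) = (11797 - 23595) + 424 = -11798 + 424 = -11374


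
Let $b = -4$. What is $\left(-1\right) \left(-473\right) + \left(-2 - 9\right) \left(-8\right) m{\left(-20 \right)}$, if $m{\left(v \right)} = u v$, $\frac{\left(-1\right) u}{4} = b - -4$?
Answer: $473$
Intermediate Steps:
$u = 0$ ($u = - 4 \left(-4 - -4\right) = - 4 \left(-4 + 4\right) = \left(-4\right) 0 = 0$)
$m{\left(v \right)} = 0$ ($m{\left(v \right)} = 0 v = 0$)
$\left(-1\right) \left(-473\right) + \left(-2 - 9\right) \left(-8\right) m{\left(-20 \right)} = \left(-1\right) \left(-473\right) + \left(-2 - 9\right) \left(-8\right) 0 = 473 + \left(-11\right) \left(-8\right) 0 = 473 + 88 \cdot 0 = 473 + 0 = 473$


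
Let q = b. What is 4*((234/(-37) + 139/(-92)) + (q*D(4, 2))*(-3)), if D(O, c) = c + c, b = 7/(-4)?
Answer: 44813/851 ≈ 52.659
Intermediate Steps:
b = -7/4 (b = 7*(-¼) = -7/4 ≈ -1.7500)
D(O, c) = 2*c
q = -7/4 ≈ -1.7500
4*((234/(-37) + 139/(-92)) + (q*D(4, 2))*(-3)) = 4*((234/(-37) + 139/(-92)) - 7*2/2*(-3)) = 4*((234*(-1/37) + 139*(-1/92)) - 7/4*4*(-3)) = 4*((-234/37 - 139/92) - 7*(-3)) = 4*(-26671/3404 + 21) = 4*(44813/3404) = 44813/851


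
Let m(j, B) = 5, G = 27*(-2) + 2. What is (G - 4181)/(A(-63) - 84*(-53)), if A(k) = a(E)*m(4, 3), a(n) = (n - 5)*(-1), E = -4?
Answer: -1411/1499 ≈ -0.94129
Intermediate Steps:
G = -52 (G = -54 + 2 = -52)
a(n) = 5 - n (a(n) = (-5 + n)*(-1) = 5 - n)
A(k) = 45 (A(k) = (5 - 1*(-4))*5 = (5 + 4)*5 = 9*5 = 45)
(G - 4181)/(A(-63) - 84*(-53)) = (-52 - 4181)/(45 - 84*(-53)) = -4233/(45 + 4452) = -4233/4497 = -4233*1/4497 = -1411/1499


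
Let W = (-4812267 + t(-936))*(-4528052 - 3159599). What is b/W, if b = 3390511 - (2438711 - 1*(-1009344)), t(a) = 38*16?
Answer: -57544/36990355123009 ≈ -1.5556e-9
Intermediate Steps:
t(a) = 608
W = 36990355123009 (W = (-4812267 + 608)*(-4528052 - 3159599) = -4811659*(-7687651) = 36990355123009)
b = -57544 (b = 3390511 - (2438711 + 1009344) = 3390511 - 1*3448055 = 3390511 - 3448055 = -57544)
b/W = -57544/36990355123009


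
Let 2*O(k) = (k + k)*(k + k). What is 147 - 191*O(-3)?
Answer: -3291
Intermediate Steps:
O(k) = 2*k**2 (O(k) = ((k + k)*(k + k))/2 = ((2*k)*(2*k))/2 = (4*k**2)/2 = 2*k**2)
147 - 191*O(-3) = 147 - 382*(-3)**2 = 147 - 382*9 = 147 - 191*18 = 147 - 3438 = -3291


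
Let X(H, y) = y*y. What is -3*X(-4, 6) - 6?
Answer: -114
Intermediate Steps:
X(H, y) = y²
-3*X(-4, 6) - 6 = -3*6² - 6 = -3*36 - 6 = -108 - 6 = -114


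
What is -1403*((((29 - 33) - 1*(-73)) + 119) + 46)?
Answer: -328302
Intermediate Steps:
-1403*((((29 - 33) - 1*(-73)) + 119) + 46) = -1403*(((-4 + 73) + 119) + 46) = -1403*((69 + 119) + 46) = -1403*(188 + 46) = -1403*234 = -328302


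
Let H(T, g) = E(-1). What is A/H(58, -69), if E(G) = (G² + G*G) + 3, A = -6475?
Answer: -1295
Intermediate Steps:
E(G) = 3 + 2*G² (E(G) = (G² + G²) + 3 = 2*G² + 3 = 3 + 2*G²)
H(T, g) = 5 (H(T, g) = 3 + 2*(-1)² = 3 + 2*1 = 3 + 2 = 5)
A/H(58, -69) = -6475/5 = -6475*⅕ = -1295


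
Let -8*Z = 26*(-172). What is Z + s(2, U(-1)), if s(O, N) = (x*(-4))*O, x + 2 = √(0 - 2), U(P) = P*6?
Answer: 575 - 8*I*√2 ≈ 575.0 - 11.314*I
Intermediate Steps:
U(P) = 6*P
Z = 559 (Z = -13*(-172)/4 = -⅛*(-4472) = 559)
x = -2 + I*√2 (x = -2 + √(0 - 2) = -2 + √(-2) = -2 + I*√2 ≈ -2.0 + 1.4142*I)
s(O, N) = O*(8 - 4*I*√2) (s(O, N) = ((-2 + I*√2)*(-4))*O = (8 - 4*I*√2)*O = O*(8 - 4*I*√2))
Z + s(2, U(-1)) = 559 + 4*2*(2 - I*√2) = 559 + (16 - 8*I*√2) = 575 - 8*I*√2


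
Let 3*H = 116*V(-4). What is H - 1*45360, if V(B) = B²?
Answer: -134224/3 ≈ -44741.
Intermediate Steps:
H = 1856/3 (H = (116*(-4)²)/3 = (116*16)/3 = (⅓)*1856 = 1856/3 ≈ 618.67)
H - 1*45360 = 1856/3 - 1*45360 = 1856/3 - 45360 = -134224/3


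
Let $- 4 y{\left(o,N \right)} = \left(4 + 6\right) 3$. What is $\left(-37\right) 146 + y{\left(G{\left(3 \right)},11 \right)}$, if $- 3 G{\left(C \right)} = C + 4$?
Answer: $- \frac{10819}{2} \approx -5409.5$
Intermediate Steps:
$G{\left(C \right)} = - \frac{4}{3} - \frac{C}{3}$ ($G{\left(C \right)} = - \frac{C + 4}{3} = - \frac{4 + C}{3} = - \frac{4}{3} - \frac{C}{3}$)
$y{\left(o,N \right)} = - \frac{15}{2}$ ($y{\left(o,N \right)} = - \frac{\left(4 + 6\right) 3}{4} = - \frac{10 \cdot 3}{4} = \left(- \frac{1}{4}\right) 30 = - \frac{15}{2}$)
$\left(-37\right) 146 + y{\left(G{\left(3 \right)},11 \right)} = \left(-37\right) 146 - \frac{15}{2} = -5402 - \frac{15}{2} = - \frac{10819}{2}$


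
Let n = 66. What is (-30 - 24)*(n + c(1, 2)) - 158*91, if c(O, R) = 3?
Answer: -18104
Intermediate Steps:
(-30 - 24)*(n + c(1, 2)) - 158*91 = (-30 - 24)*(66 + 3) - 158*91 = -54*69 - 14378 = -3726 - 14378 = -18104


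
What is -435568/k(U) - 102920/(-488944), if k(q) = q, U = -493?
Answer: 26627387469/30131174 ≈ 883.72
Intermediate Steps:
-435568/k(U) - 102920/(-488944) = -435568/(-493) - 102920/(-488944) = -435568*(-1/493) - 102920*(-1/488944) = 435568/493 + 12865/61118 = 26627387469/30131174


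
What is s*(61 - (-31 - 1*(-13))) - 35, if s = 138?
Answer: 10867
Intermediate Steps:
s*(61 - (-31 - 1*(-13))) - 35 = 138*(61 - (-31 - 1*(-13))) - 35 = 138*(61 - (-31 + 13)) - 35 = 138*(61 - 1*(-18)) - 35 = 138*(61 + 18) - 35 = 138*79 - 35 = 10902 - 35 = 10867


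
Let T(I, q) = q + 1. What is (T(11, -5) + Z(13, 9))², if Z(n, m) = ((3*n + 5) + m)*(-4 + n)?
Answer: 223729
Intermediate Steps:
T(I, q) = 1 + q
Z(n, m) = (-4 + n)*(5 + m + 3*n) (Z(n, m) = ((5 + 3*n) + m)*(-4 + n) = (5 + m + 3*n)*(-4 + n) = (-4 + n)*(5 + m + 3*n))
(T(11, -5) + Z(13, 9))² = ((1 - 5) + (-20 - 7*13 - 4*9 + 3*13² + 9*13))² = (-4 + (-20 - 91 - 36 + 3*169 + 117))² = (-4 + (-20 - 91 - 36 + 507 + 117))² = (-4 + 477)² = 473² = 223729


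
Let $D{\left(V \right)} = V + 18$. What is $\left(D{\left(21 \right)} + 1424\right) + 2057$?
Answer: $3520$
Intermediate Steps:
$D{\left(V \right)} = 18 + V$
$\left(D{\left(21 \right)} + 1424\right) + 2057 = \left(\left(18 + 21\right) + 1424\right) + 2057 = \left(39 + 1424\right) + 2057 = 1463 + 2057 = 3520$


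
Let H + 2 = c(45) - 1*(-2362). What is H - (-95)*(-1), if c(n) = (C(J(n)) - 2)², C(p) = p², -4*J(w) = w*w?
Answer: 16814863531489/256 ≈ 6.5683e+10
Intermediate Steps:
J(w) = -w²/4 (J(w) = -w*w/4 = -w²/4)
c(n) = (-2 + n⁴/16)² (c(n) = ((-n²/4)² - 2)² = (n⁴/16 - 2)² = (-2 + n⁴/16)²)
H = 16814863555809/256 (H = -2 + ((-32 + 45⁴)²/256 - 1*(-2362)) = -2 + ((-32 + 4100625)²/256 + 2362) = -2 + ((1/256)*4100593² + 2362) = -2 + ((1/256)*16814862951649 + 2362) = -2 + (16814862951649/256 + 2362) = -2 + 16814863556321/256 = 16814863555809/256 ≈ 6.5683e+10)
H - (-95)*(-1) = 16814863555809/256 - (-95)*(-1) = 16814863555809/256 - 1*95 = 16814863555809/256 - 95 = 16814863531489/256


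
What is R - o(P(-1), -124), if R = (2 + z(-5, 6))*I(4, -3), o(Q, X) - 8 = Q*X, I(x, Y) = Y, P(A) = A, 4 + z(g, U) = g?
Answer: -111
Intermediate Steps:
z(g, U) = -4 + g
o(Q, X) = 8 + Q*X
R = 21 (R = (2 + (-4 - 5))*(-3) = (2 - 9)*(-3) = -7*(-3) = 21)
R - o(P(-1), -124) = 21 - (8 - 1*(-124)) = 21 - (8 + 124) = 21 - 1*132 = 21 - 132 = -111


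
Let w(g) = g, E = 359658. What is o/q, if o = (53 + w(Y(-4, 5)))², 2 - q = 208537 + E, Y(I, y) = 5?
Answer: -3364/568193 ≈ -0.0059205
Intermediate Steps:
q = -568193 (q = 2 - (208537 + 359658) = 2 - 1*568195 = 2 - 568195 = -568193)
o = 3364 (o = (53 + 5)² = 58² = 3364)
o/q = 3364/(-568193) = 3364*(-1/568193) = -3364/568193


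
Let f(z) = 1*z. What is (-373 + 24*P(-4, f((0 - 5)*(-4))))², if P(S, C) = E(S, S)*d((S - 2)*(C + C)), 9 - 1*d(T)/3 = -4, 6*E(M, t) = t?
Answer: 994009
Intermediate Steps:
E(M, t) = t/6
d(T) = 39 (d(T) = 27 - 3*(-4) = 27 + 12 = 39)
f(z) = z
P(S, C) = 13*S/2 (P(S, C) = (S/6)*39 = 13*S/2)
(-373 + 24*P(-4, f((0 - 5)*(-4))))² = (-373 + 24*((13/2)*(-4)))² = (-373 + 24*(-26))² = (-373 - 624)² = (-997)² = 994009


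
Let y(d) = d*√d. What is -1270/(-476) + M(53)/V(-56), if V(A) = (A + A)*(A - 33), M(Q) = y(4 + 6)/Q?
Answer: 635/238 + 5*√10/264152 ≈ 2.6681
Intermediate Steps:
y(d) = d^(3/2)
M(Q) = 10*√10/Q (M(Q) = (4 + 6)^(3/2)/Q = 10^(3/2)/Q = (10*√10)/Q = 10*√10/Q)
V(A) = 2*A*(-33 + A) (V(A) = (2*A)*(-33 + A) = 2*A*(-33 + A))
-1270/(-476) + M(53)/V(-56) = -1270/(-476) + (10*√10/53)/((2*(-56)*(-33 - 56))) = -1270*(-1/476) + (10*√10*(1/53))/((2*(-56)*(-89))) = 635/238 + (10*√10/53)/9968 = 635/238 + (10*√10/53)*(1/9968) = 635/238 + 5*√10/264152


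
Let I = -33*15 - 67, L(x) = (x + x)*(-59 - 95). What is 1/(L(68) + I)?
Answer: -1/21506 ≈ -4.6499e-5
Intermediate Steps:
L(x) = -308*x (L(x) = (2*x)*(-154) = -308*x)
I = -562 (I = -495 - 67 = -562)
1/(L(68) + I) = 1/(-308*68 - 562) = 1/(-20944 - 562) = 1/(-21506) = -1/21506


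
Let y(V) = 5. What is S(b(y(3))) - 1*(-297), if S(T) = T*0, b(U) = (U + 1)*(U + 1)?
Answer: 297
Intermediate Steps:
b(U) = (1 + U)² (b(U) = (1 + U)*(1 + U) = (1 + U)²)
S(T) = 0
S(b(y(3))) - 1*(-297) = 0 - 1*(-297) = 0 + 297 = 297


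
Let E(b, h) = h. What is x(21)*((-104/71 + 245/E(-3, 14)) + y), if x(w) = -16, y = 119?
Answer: -153400/71 ≈ -2160.6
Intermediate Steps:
x(21)*((-104/71 + 245/E(-3, 14)) + y) = -16*((-104/71 + 245/14) + 119) = -16*((-104*1/71 + 245*(1/14)) + 119) = -16*((-104/71 + 35/2) + 119) = -16*(2277/142 + 119) = -16*19175/142 = -153400/71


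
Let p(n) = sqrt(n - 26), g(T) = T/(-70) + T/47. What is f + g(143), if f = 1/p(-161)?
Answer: 3289/3290 - I*sqrt(187)/187 ≈ 0.9997 - 0.073127*I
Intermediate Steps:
g(T) = 23*T/3290 (g(T) = T*(-1/70) + T*(1/47) = -T/70 + T/47 = 23*T/3290)
p(n) = sqrt(-26 + n)
f = -I*sqrt(187)/187 (f = 1/(sqrt(-26 - 161)) = 1/(sqrt(-187)) = 1/(I*sqrt(187)) = -I*sqrt(187)/187 ≈ -0.073127*I)
f + g(143) = -I*sqrt(187)/187 + (23/3290)*143 = -I*sqrt(187)/187 + 3289/3290 = 3289/3290 - I*sqrt(187)/187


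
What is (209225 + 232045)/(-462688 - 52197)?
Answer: -88254/102977 ≈ -0.85703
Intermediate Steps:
(209225 + 232045)/(-462688 - 52197) = 441270/(-514885) = 441270*(-1/514885) = -88254/102977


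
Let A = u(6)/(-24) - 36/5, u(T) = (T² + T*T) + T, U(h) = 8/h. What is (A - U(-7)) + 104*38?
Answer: 551977/140 ≈ 3942.7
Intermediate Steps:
u(T) = T + 2*T² (u(T) = (T² + T²) + T = 2*T² + T = T + 2*T²)
A = -209/20 (A = (6*(1 + 2*6))/(-24) - 36/5 = (6*(1 + 12))*(-1/24) - 36*⅕ = (6*13)*(-1/24) - 36/5 = 78*(-1/24) - 36/5 = -13/4 - 36/5 = -209/20 ≈ -10.450)
(A - U(-7)) + 104*38 = (-209/20 - 8/(-7)) + 104*38 = (-209/20 - 8*(-1)/7) + 3952 = (-209/20 - 1*(-8/7)) + 3952 = (-209/20 + 8/7) + 3952 = -1303/140 + 3952 = 551977/140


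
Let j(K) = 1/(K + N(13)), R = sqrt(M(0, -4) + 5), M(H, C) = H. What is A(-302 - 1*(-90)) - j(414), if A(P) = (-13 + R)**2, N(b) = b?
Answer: 74297/427 - 26*sqrt(5) ≈ 115.86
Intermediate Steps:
R = sqrt(5) (R = sqrt(0 + 5) = sqrt(5) ≈ 2.2361)
A(P) = (-13 + sqrt(5))**2
j(K) = 1/(13 + K) (j(K) = 1/(K + 13) = 1/(13 + K))
A(-302 - 1*(-90)) - j(414) = (13 - sqrt(5))**2 - 1/(13 + 414) = (13 - sqrt(5))**2 - 1/427 = -1/427 + (13 - sqrt(5))**2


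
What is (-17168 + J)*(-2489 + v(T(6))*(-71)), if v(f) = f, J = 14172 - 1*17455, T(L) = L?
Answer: 59614665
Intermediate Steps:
J = -3283 (J = 14172 - 17455 = -3283)
(-17168 + J)*(-2489 + v(T(6))*(-71)) = (-17168 - 3283)*(-2489 + 6*(-71)) = -20451*(-2489 - 426) = -20451*(-2915) = 59614665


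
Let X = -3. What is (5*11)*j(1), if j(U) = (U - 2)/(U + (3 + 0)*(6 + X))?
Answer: -11/2 ≈ -5.5000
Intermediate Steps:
j(U) = (-2 + U)/(9 + U) (j(U) = (U - 2)/(U + (3 + 0)*(6 - 3)) = (-2 + U)/(U + 3*3) = (-2 + U)/(U + 9) = (-2 + U)/(9 + U))
(5*11)*j(1) = (5*11)*((-2 + 1)/(9 + 1)) = 55*(-1/10) = -11/2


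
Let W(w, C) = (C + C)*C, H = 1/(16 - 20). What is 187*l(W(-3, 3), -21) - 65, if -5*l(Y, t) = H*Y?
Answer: 1033/10 ≈ 103.30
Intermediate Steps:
H = -1/4 (H = 1/(-4) = -1/4 ≈ -0.25000)
W(w, C) = 2*C**2 (W(w, C) = (2*C)*C = 2*C**2)
l(Y, t) = Y/20 (l(Y, t) = -(-1)*Y/20 = Y/20)
187*l(W(-3, 3), -21) - 65 = 187*((2*3**2)/20) - 65 = 187*((2*9)/20) - 65 = 187*((1/20)*18) - 65 = 187*(9/10) - 65 = 1683/10 - 65 = 1033/10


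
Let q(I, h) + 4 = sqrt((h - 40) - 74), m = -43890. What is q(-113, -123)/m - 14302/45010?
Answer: -4482391/14110635 - I*sqrt(237)/43890 ≈ -0.31766 - 0.00035076*I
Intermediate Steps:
q(I, h) = -4 + sqrt(-114 + h) (q(I, h) = -4 + sqrt((h - 40) - 74) = -4 + sqrt((-40 + h) - 74) = -4 + sqrt(-114 + h))
q(-113, -123)/m - 14302/45010 = (-4 + sqrt(-114 - 123))/(-43890) - 14302/45010 = (-4 + sqrt(-237))*(-1/43890) - 14302*1/45010 = (-4 + I*sqrt(237))*(-1/43890) - 7151/22505 = (2/21945 - I*sqrt(237)/43890) - 7151/22505 = -4482391/14110635 - I*sqrt(237)/43890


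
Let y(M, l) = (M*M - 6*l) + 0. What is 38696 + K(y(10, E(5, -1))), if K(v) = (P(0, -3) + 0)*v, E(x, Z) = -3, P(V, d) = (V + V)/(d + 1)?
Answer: 38696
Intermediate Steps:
P(V, d) = 2*V/(1 + d) (P(V, d) = (2*V)/(1 + d) = 2*V/(1 + d))
y(M, l) = M² - 6*l (y(M, l) = (M² - 6*l) + 0 = M² - 6*l)
K(v) = 0 (K(v) = (2*0/(1 - 3) + 0)*v = (2*0/(-2) + 0)*v = (2*0*(-½) + 0)*v = (0 + 0)*v = 0*v = 0)
38696 + K(y(10, E(5, -1))) = 38696 + 0 = 38696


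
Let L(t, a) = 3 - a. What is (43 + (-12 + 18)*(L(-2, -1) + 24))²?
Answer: 44521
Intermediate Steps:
(43 + (-12 + 18)*(L(-2, -1) + 24))² = (43 + (-12 + 18)*((3 - 1*(-1)) + 24))² = (43 + 6*((3 + 1) + 24))² = (43 + 6*(4 + 24))² = (43 + 6*28)² = (43 + 168)² = 211² = 44521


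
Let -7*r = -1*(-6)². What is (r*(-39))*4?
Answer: -5616/7 ≈ -802.29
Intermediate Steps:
r = 36/7 (r = -(-1)*(-6)²/7 = -(-1)*36/7 = -⅐*(-36) = 36/7 ≈ 5.1429)
(r*(-39))*4 = ((36/7)*(-39))*4 = -1404/7*4 = -5616/7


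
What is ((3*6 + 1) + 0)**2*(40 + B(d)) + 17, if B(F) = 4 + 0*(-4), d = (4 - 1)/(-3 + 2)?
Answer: 15901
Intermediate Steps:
d = -3 (d = 3/(-1) = 3*(-1) = -3)
B(F) = 4 (B(F) = 4 + 0 = 4)
((3*6 + 1) + 0)**2*(40 + B(d)) + 17 = ((3*6 + 1) + 0)**2*(40 + 4) + 17 = ((18 + 1) + 0)**2*44 + 17 = (19 + 0)**2*44 + 17 = 19**2*44 + 17 = 361*44 + 17 = 15884 + 17 = 15901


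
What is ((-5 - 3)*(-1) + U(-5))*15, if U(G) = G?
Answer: 45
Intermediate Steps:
((-5 - 3)*(-1) + U(-5))*15 = ((-5 - 3)*(-1) - 5)*15 = (-8*(-1) - 5)*15 = (8 - 5)*15 = 3*15 = 45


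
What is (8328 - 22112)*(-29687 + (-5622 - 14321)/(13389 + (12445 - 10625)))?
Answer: 6223882986384/15209 ≈ 4.0922e+8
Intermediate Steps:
(8328 - 22112)*(-29687 + (-5622 - 14321)/(13389 + (12445 - 10625))) = -13784*(-29687 - 19943/(13389 + 1820)) = -13784*(-29687 - 19943/15209) = -13784*(-451529526/15209) = 6223882986384/15209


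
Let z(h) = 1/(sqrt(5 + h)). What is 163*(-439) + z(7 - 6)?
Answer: -71557 + sqrt(6)/6 ≈ -71557.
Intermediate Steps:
z(h) = 1/sqrt(5 + h)
163*(-439) + z(7 - 6) = 163*(-439) + 1/sqrt(5 + (7 - 6)) = -71557 + 1/sqrt(5 + 1) = -71557 + 1/sqrt(6) = -71557 + sqrt(6)/6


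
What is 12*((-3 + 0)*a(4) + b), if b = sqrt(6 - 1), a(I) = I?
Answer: -144 + 12*sqrt(5) ≈ -117.17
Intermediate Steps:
b = sqrt(5) ≈ 2.2361
12*((-3 + 0)*a(4) + b) = 12*((-3 + 0)*4 + sqrt(5)) = 12*(-3*4 + sqrt(5)) = 12*(-12 + sqrt(5)) = -144 + 12*sqrt(5)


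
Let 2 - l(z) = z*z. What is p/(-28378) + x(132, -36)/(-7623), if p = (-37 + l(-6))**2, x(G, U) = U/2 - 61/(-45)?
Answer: -243997759/1390663890 ≈ -0.17545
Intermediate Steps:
l(z) = 2 - z**2 (l(z) = 2 - z*z = 2 - z**2)
x(G, U) = 61/45 + U/2 (x(G, U) = U*(1/2) - 61*(-1/45) = U/2 + 61/45 = 61/45 + U/2)
p = 5041 (p = (-37 + (2 - 1*(-6)**2))**2 = (-37 + (2 - 1*36))**2 = (-37 + (2 - 36))**2 = (-37 - 34)**2 = (-71)**2 = 5041)
p/(-28378) + x(132, -36)/(-7623) = 5041/(-28378) + (61/45 + (1/2)*(-36))/(-7623) = 5041*(-1/28378) + (61/45 - 18)*(-1/7623) = -5041/28378 - 749/45*(-1/7623) = -5041/28378 + 107/49005 = -243997759/1390663890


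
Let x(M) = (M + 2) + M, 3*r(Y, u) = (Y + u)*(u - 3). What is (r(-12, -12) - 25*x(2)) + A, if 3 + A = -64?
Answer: -97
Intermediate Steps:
A = -67 (A = -3 - 64 = -67)
r(Y, u) = (-3 + u)*(Y + u)/3 (r(Y, u) = ((Y + u)*(u - 3))/3 = ((Y + u)*(-3 + u))/3 = ((-3 + u)*(Y + u))/3 = (-3 + u)*(Y + u)/3)
x(M) = 2 + 2*M (x(M) = (2 + M) + M = 2 + 2*M)
(r(-12, -12) - 25*x(2)) + A = ((-1*(-12) - 1*(-12) + (1/3)*(-12)**2 + (1/3)*(-12)*(-12)) - 25*(2 + 2*2)) - 67 = ((12 + 12 + (1/3)*144 + 48) - 25*(2 + 4)) - 67 = ((12 + 12 + 48 + 48) - 25*6) - 67 = (120 - 150) - 67 = -30 - 67 = -97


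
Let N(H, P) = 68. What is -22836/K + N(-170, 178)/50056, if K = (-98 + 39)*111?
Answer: 95293679/27318062 ≈ 3.4883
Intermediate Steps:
K = -6549 (K = -59*111 = -6549)
-22836/K + N(-170, 178)/50056 = -22836/(-6549) + 68/50056 = -22836*(-1/6549) + 68*(1/50056) = 7612/2183 + 17/12514 = 95293679/27318062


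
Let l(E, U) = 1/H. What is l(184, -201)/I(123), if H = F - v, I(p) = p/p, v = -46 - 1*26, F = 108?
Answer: 1/180 ≈ 0.0055556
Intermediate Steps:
v = -72 (v = -46 - 26 = -72)
I(p) = 1
H = 180 (H = 108 - 1*(-72) = 108 + 72 = 180)
l(E, U) = 1/180
l(184, -201)/I(123) = (1/180)/1 = (1/180)*1 = 1/180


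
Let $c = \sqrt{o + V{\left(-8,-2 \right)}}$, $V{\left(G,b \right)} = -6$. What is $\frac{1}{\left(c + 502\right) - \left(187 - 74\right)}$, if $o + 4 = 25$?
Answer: $\frac{389}{151306} - \frac{\sqrt{15}}{151306} \approx 0.0025454$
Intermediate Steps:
$o = 21$ ($o = -4 + 25 = 21$)
$c = \sqrt{15}$ ($c = \sqrt{21 - 6} = \sqrt{15} \approx 3.873$)
$\frac{1}{\left(c + 502\right) - \left(187 - 74\right)} = \frac{1}{\left(\sqrt{15} + 502\right) - \left(187 - 74\right)} = \frac{1}{\left(502 + \sqrt{15}\right) - 113} = \frac{1}{389 + \sqrt{15}}$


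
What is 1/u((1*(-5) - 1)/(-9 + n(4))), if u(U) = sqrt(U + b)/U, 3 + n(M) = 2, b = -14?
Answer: -3*I*sqrt(335)/335 ≈ -0.16391*I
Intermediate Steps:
n(M) = -1 (n(M) = -3 + 2 = -1)
u(U) = sqrt(-14 + U)/U (u(U) = sqrt(U - 14)/U = sqrt(-14 + U)/U)
1/u((1*(-5) - 1)/(-9 + n(4))) = 1/(sqrt(-14 + (1*(-5) - 1)/(-9 - 1))/(((1*(-5) - 1)/(-9 - 1)))) = 1/(sqrt(-14 + (-5 - 1)/(-10))/(((-5 - 1)/(-10)))) = 1/(sqrt(-14 - 6*(-1/10))/((-6*(-1/10)))) = 1/(sqrt(-14 + 3/5)/(3/5)) = 1/(5*sqrt(-67/5)/3) = 1/(5*(I*sqrt(335)/5)/3) = 1/(I*sqrt(335)/3) = -3*I*sqrt(335)/335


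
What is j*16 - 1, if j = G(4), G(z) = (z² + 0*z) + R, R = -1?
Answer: 239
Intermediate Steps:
G(z) = -1 + z² (G(z) = (z² + 0*z) - 1 = (z² + 0) - 1 = z² - 1 = -1 + z²)
j = 15 (j = -1 + 4² = -1 + 16 = 15)
j*16 - 1 = 15*16 - 1 = 240 - 1 = 239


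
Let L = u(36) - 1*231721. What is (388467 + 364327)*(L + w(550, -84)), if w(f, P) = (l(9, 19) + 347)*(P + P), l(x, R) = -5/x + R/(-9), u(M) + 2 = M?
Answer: -217960210790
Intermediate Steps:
u(M) = -2 + M
l(x, R) = -5/x - R/9 (l(x, R) = -5/x + R*(-⅑) = -5/x - R/9)
w(f, P) = 2066*P/3 (w(f, P) = ((-5/9 - ⅑*19) + 347)*(P + P) = ((-5*⅑ - 19/9) + 347)*(2*P) = ((-5/9 - 19/9) + 347)*(2*P) = (-8/3 + 347)*(2*P) = 1033*(2*P)/3 = 2066*P/3)
L = -231687 (L = (-2 + 36) - 1*231721 = 34 - 231721 = -231687)
(388467 + 364327)*(L + w(550, -84)) = (388467 + 364327)*(-231687 + (2066/3)*(-84)) = 752794*(-231687 - 57848) = 752794*(-289535) = -217960210790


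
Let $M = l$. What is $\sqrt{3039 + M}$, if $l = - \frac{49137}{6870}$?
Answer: $\frac{\sqrt{15899311990}}{2290} \approx 55.062$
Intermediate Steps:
$l = - \frac{16379}{2290}$ ($l = \left(-49137\right) \frac{1}{6870} = - \frac{16379}{2290} \approx -7.1524$)
$M = - \frac{16379}{2290} \approx -7.1524$
$\sqrt{3039 + M} = \sqrt{3039 - \frac{16379}{2290}} = \sqrt{\frac{6942931}{2290}} = \frac{\sqrt{15899311990}}{2290}$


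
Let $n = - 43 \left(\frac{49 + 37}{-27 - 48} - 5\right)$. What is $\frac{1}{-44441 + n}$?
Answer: $- \frac{75}{3313252} \approx -2.2636 \cdot 10^{-5}$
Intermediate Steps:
$n = \frac{19823}{75}$ ($n = - 43 \left(\frac{86}{-75} - 5\right) = - 43 \left(86 \left(- \frac{1}{75}\right) - 5\right) = - 43 \left(- \frac{86}{75} - 5\right) = \left(-43\right) \left(- \frac{461}{75}\right) = \frac{19823}{75} \approx 264.31$)
$\frac{1}{-44441 + n} = \frac{1}{-44441 + \frac{19823}{75}} = \frac{1}{- \frac{3313252}{75}} = - \frac{75}{3313252}$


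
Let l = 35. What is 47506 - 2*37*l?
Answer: 44916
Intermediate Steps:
47506 - 2*37*l = 47506 - 2*37*35 = 47506 - 74*35 = 47506 - 1*2590 = 47506 - 2590 = 44916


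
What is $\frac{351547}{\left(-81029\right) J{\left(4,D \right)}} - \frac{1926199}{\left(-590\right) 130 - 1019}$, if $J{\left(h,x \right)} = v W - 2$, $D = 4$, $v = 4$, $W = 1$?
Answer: $\frac{284834076249}{12594985702} \approx 22.615$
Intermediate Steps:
$J{\left(h,x \right)} = 2$ ($J{\left(h,x \right)} = 4 \cdot 1 - 2 = 4 - 2 = 2$)
$\frac{351547}{\left(-81029\right) J{\left(4,D \right)}} - \frac{1926199}{\left(-590\right) 130 - 1019} = \frac{351547}{\left(-81029\right) 2} - \frac{1926199}{\left(-590\right) 130 - 1019} = \frac{351547}{-162058} - \frac{1926199}{-76700 - 1019} = 351547 \left(- \frac{1}{162058}\right) - \frac{1926199}{-77719} = - \frac{351547}{162058} - - \frac{1926199}{77719} = - \frac{351547}{162058} + \frac{1926199}{77719} = \frac{284834076249}{12594985702}$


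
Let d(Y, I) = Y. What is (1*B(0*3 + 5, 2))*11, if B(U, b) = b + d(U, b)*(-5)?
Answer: -253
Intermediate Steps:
B(U, b) = b - 5*U (B(U, b) = b + U*(-5) = b - 5*U)
(1*B(0*3 + 5, 2))*11 = (1*(2 - 5*(0*3 + 5)))*11 = (1*(2 - 5*(0 + 5)))*11 = (1*(2 - 5*5))*11 = (1*(2 - 25))*11 = (1*(-23))*11 = -23*11 = -253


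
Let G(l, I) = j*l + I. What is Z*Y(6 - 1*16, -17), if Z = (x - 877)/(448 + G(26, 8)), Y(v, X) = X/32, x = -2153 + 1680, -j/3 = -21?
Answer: 3825/11168 ≈ 0.34250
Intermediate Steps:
j = 63 (j = -3*(-21) = 63)
x = -473
G(l, I) = I + 63*l (G(l, I) = 63*l + I = I + 63*l)
Y(v, X) = X/32 (Y(v, X) = X*(1/32) = X/32)
Z = -225/349 (Z = (-473 - 877)/(448 + (8 + 63*26)) = -1350/(448 + (8 + 1638)) = -1350/(448 + 1646) = -1350/2094 = -1350*1/2094 = -225/349 ≈ -0.64470)
Z*Y(6 - 1*16, -17) = -225*(-17)/11168 = -225/349*(-17/32) = 3825/11168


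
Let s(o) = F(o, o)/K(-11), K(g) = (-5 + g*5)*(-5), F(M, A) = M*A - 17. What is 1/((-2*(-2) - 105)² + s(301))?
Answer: 75/787721 ≈ 9.5211e-5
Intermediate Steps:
F(M, A) = -17 + A*M (F(M, A) = A*M - 17 = -17 + A*M)
K(g) = 25 - 25*g (K(g) = (-5 + 5*g)*(-5) = 25 - 25*g)
s(o) = -17/300 + o²/300 (s(o) = (-17 + o*o)/(25 - 25*(-11)) = (-17 + o²)/(25 + 275) = (-17 + o²)/300 = (-17 + o²)*(1/300) = -17/300 + o²/300)
1/((-2*(-2) - 105)² + s(301)) = 1/((-2*(-2) - 105)² + (-17/300 + (1/300)*301²)) = 1/((4 - 105)² + (-17/300 + (1/300)*90601)) = 1/((-101)² + (-17/300 + 90601/300)) = 1/(10201 + 22646/75) = 1/(787721/75) = 75/787721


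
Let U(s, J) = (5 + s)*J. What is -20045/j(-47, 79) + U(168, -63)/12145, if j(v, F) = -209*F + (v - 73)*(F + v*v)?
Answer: -418419472/505008185 ≈ -0.82854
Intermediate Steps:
U(s, J) = J*(5 + s)
j(v, F) = -209*F + (-73 + v)*(F + v**2)
-20045/j(-47, 79) + U(168, -63)/12145 = -20045/((-47)**3 - 282*79 - 73*(-47)**2 + 79*(-47)) - 63*(5 + 168)/12145 = -20045/(-103823 - 22278 - 73*2209 - 3713) - 63*173*(1/12145) = -20045/(-103823 - 22278 - 161257 - 3713) - 10899*1/12145 = -20045/(-291071) - 1557/1735 = -20045*(-1/291071) - 1557/1735 = 20045/291071 - 1557/1735 = -418419472/505008185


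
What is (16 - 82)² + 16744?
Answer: 21100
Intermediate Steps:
(16 - 82)² + 16744 = (-66)² + 16744 = 4356 + 16744 = 21100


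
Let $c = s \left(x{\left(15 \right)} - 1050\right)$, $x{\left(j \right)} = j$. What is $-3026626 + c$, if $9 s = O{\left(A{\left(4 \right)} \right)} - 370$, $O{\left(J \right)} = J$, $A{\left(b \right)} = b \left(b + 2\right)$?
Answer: $-2986836$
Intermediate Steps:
$A{\left(b \right)} = b \left(2 + b\right)$
$s = - \frac{346}{9}$ ($s = \frac{4 \left(2 + 4\right) - 370}{9} = \frac{4 \cdot 6 - 370}{9} = \frac{24 - 370}{9} = \frac{1}{9} \left(-346\right) = - \frac{346}{9} \approx -38.444$)
$c = 39790$ ($c = - \frac{346 \left(15 - 1050\right)}{9} = \left(- \frac{346}{9}\right) \left(-1035\right) = 39790$)
$-3026626 + c = -3026626 + 39790 = -2986836$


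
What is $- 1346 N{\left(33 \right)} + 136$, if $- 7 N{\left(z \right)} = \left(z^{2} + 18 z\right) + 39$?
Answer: $331252$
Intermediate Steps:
$N{\left(z \right)} = - \frac{39}{7} - \frac{18 z}{7} - \frac{z^{2}}{7}$ ($N{\left(z \right)} = - \frac{\left(z^{2} + 18 z\right) + 39}{7} = - \frac{39 + z^{2} + 18 z}{7} = - \frac{39}{7} - \frac{18 z}{7} - \frac{z^{2}}{7}$)
$- 1346 N{\left(33 \right)} + 136 = - 1346 \left(- \frac{39}{7} - \frac{594}{7} - \frac{33^{2}}{7}\right) + 136 = - 1346 \left(- \frac{39}{7} - \frac{594}{7} - \frac{1089}{7}\right) + 136 = \left(-1346\right) \left(-246\right) + 136 = 331116 + 136 = 331252$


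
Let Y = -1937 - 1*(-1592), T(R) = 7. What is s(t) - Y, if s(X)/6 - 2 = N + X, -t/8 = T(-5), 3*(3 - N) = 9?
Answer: 21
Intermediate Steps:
N = 0 (N = 3 - ⅓*9 = 3 - 3 = 0)
t = -56 (t = -8*7 = -56)
s(X) = 12 + 6*X (s(X) = 12 + 6*(0 + X) = 12 + 6*X)
Y = -345 (Y = -1937 + 1592 = -345)
s(t) - Y = (12 + 6*(-56)) - 1*(-345) = (12 - 336) + 345 = -324 + 345 = 21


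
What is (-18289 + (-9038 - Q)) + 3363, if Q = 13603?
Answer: -37567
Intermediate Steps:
(-18289 + (-9038 - Q)) + 3363 = (-18289 + (-9038 - 1*13603)) + 3363 = (-18289 + (-9038 - 13603)) + 3363 = (-18289 - 22641) + 3363 = -40930 + 3363 = -37567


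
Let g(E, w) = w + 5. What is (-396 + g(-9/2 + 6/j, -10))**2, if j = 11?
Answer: 160801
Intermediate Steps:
g(E, w) = 5 + w
(-396 + g(-9/2 + 6/j, -10))**2 = (-396 + (5 - 10))**2 = (-396 - 5)**2 = (-401)**2 = 160801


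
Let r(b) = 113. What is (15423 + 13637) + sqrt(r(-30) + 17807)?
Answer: 29060 + 16*sqrt(70) ≈ 29194.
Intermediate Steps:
(15423 + 13637) + sqrt(r(-30) + 17807) = (15423 + 13637) + sqrt(113 + 17807) = 29060 + sqrt(17920) = 29060 + 16*sqrt(70)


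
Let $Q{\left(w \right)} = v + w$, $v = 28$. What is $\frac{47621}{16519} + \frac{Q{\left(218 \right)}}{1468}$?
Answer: $\frac{36985651}{12124946} \approx 3.0504$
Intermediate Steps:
$Q{\left(w \right)} = 28 + w$
$\frac{47621}{16519} + \frac{Q{\left(218 \right)}}{1468} = \frac{47621}{16519} + \frac{28 + 218}{1468} = 47621 \cdot \frac{1}{16519} + 246 \cdot \frac{1}{1468} = \frac{47621}{16519} + \frac{123}{734} = \frac{36985651}{12124946}$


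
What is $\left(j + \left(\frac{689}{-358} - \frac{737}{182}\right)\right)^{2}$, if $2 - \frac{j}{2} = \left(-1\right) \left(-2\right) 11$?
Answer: $\frac{560807774641}{265331521} \approx 2113.6$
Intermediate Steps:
$j = -40$ ($j = 4 - 2 \left(-1\right) \left(-2\right) 11 = 4 - 2 \cdot 2 \cdot 11 = 4 - 44 = -40$)
$\left(j + \left(\frac{689}{-358} - \frac{737}{182}\right)\right)^{2} = \left(-40 + \left(\frac{689}{-358} - \frac{737}{182}\right)\right)^{2} = \left(-40 + \left(689 \left(- \frac{1}{358}\right) - \frac{737}{182}\right)\right)^{2} = \left(-40 - \frac{97311}{16289}\right)^{2} = \left(- \frac{748871}{16289}\right)^{2} = \frac{560807774641}{265331521}$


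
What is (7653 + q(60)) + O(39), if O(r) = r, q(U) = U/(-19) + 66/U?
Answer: 1461089/190 ≈ 7689.9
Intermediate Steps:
q(U) = 66/U - U/19 (q(U) = U*(-1/19) + 66/U = -U/19 + 66/U = 66/U - U/19)
(7653 + q(60)) + O(39) = (7653 + (66/60 - 1/19*60)) + 39 = (7653 + (66*(1/60) - 60/19)) + 39 = (7653 + (11/10 - 60/19)) + 39 = (7653 - 391/190) + 39 = 1453679/190 + 39 = 1461089/190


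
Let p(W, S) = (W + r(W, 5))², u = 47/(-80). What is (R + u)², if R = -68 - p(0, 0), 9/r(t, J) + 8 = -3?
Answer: 449445545649/93702400 ≈ 4796.5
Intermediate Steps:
u = -47/80 (u = 47*(-1/80) = -47/80 ≈ -0.58750)
r(t, J) = -9/11 (r(t, J) = 9/(-8 - 3) = 9/(-11) = 9*(-1/11) = -9/11)
p(W, S) = (-9/11 + W)² (p(W, S) = (W - 9/11)² = (-9/11 + W)²)
R = -8309/121 (R = -68 - (-9 + 11*0)²/121 = -68 - (-9 + 0)²/121 = -68 - (-9)²/121 = -68 - 81/121 = -8309/121 ≈ -68.669)
(R + u)² = (-8309/121 - 47/80)² = (-670407/9680)² = 449445545649/93702400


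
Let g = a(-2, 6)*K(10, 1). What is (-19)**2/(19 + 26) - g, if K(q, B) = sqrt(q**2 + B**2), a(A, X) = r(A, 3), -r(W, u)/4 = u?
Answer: 361/45 + 12*sqrt(101) ≈ 128.62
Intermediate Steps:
r(W, u) = -4*u
a(A, X) = -12 (a(A, X) = -4*3 = -12)
K(q, B) = sqrt(B**2 + q**2)
g = -12*sqrt(101) (g = -12*sqrt(1**2 + 10**2) = -12*sqrt(1 + 100) = -12*sqrt(101) ≈ -120.60)
(-19)**2/(19 + 26) - g = (-19)**2/(19 + 26) - (-12)*sqrt(101) = 361/45 + 12*sqrt(101)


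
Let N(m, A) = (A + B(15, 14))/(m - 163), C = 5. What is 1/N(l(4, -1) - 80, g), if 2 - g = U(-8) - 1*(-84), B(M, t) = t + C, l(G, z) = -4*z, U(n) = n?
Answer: 239/55 ≈ 4.3455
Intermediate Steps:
B(M, t) = 5 + t (B(M, t) = t + 5 = 5 + t)
g = -74 (g = 2 - (-8 - 1*(-84)) = 2 - (-8 + 84) = 2 - 1*76 = 2 - 76 = -74)
N(m, A) = (19 + A)/(-163 + m) (N(m, A) = (A + (5 + 14))/(m - 163) = (A + 19)/(-163 + m) = (19 + A)/(-163 + m))
1/N(l(4, -1) - 80, g) = 1/((19 - 74)/(-163 + (-4*(-1) - 80))) = 1/(-55/(-163 + (4 - 80))) = 1/(-55/(-163 - 76)) = 1/(-55/(-239)) = 1/(-1/239*(-55)) = 1/(55/239) = 239/55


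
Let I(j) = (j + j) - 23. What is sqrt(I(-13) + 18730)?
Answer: sqrt(18681) ≈ 136.68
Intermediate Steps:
I(j) = -23 + 2*j (I(j) = 2*j - 23 = -23 + 2*j)
sqrt(I(-13) + 18730) = sqrt((-23 + 2*(-13)) + 18730) = sqrt((-23 - 26) + 18730) = sqrt(-49 + 18730) = sqrt(18681)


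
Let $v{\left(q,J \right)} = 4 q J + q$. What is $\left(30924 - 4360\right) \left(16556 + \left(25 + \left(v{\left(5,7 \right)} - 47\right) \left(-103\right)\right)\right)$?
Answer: $172320668$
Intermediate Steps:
$v{\left(q,J \right)} = q + 4 J q$ ($v{\left(q,J \right)} = 4 J q + q = q + 4 J q$)
$\left(30924 - 4360\right) \left(16556 + \left(25 + \left(v{\left(5,7 \right)} - 47\right) \left(-103\right)\right)\right) = \left(30924 - 4360\right) \left(16556 + \left(25 + \left(5 \left(1 + 4 \cdot 7\right) - 47\right) \left(-103\right)\right)\right) = 26564 \left(16556 + \left(25 + \left(5 \left(1 + 28\right) - 47\right) \left(-103\right)\right)\right) = 26564 \left(16556 + \left(25 + \left(5 \cdot 29 - 47\right) \left(-103\right)\right)\right) = 26564 \left(16556 + \left(25 + \left(145 - 47\right) \left(-103\right)\right)\right) = 26564 \left(16556 + \left(25 + 98 \left(-103\right)\right)\right) = 26564 \left(16556 + \left(25 - 10094\right)\right) = 26564 \left(16556 - 10069\right) = 26564 \cdot 6487 = 172320668$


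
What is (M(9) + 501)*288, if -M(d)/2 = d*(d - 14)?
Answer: 170208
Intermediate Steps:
M(d) = -2*d*(-14 + d) (M(d) = -2*d*(d - 14) = -2*d*(-14 + d))
(M(9) + 501)*288 = (2*9*(14 - 1*9) + 501)*288 = (2*9*(14 - 9) + 501)*288 = (2*9*5 + 501)*288 = (90 + 501)*288 = 591*288 = 170208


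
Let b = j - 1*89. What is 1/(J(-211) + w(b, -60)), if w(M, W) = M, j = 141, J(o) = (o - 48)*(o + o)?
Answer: 1/109350 ≈ 9.1449e-6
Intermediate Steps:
J(o) = 2*o*(-48 + o) (J(o) = (-48 + o)*(2*o) = 2*o*(-48 + o))
b = 52 (b = 141 - 1*89 = 141 - 89 = 52)
1/(J(-211) + w(b, -60)) = 1/(2*(-211)*(-48 - 211) + 52) = 1/(2*(-211)*(-259) + 52) = 1/(109298 + 52) = 1/109350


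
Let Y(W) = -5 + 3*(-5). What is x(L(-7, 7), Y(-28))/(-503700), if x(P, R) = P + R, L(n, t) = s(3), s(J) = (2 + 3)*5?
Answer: -1/100740 ≈ -9.9265e-6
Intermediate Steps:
Y(W) = -20 (Y(W) = -5 - 15 = -20)
s(J) = 25 (s(J) = 5*5 = 25)
L(n, t) = 25
x(L(-7, 7), Y(-28))/(-503700) = (25 - 20)/(-503700) = 5*(-1/503700) = -1/100740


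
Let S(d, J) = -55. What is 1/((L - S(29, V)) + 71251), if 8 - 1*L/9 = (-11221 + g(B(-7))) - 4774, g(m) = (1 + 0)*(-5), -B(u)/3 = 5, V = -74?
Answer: 1/215378 ≈ 4.6430e-6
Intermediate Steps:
B(u) = -15 (B(u) = -3*5 = -15)
g(m) = -5 (g(m) = 1*(-5) = -5)
L = 144072 (L = 72 - 9*((-11221 - 5) - 4774) = 72 - 9*(-11226 - 4774) = 72 - 9*(-16000) = 72 + 144000 = 144072)
1/((L - S(29, V)) + 71251) = 1/((144072 - 1*(-55)) + 71251) = 1/((144072 + 55) + 71251) = 1/(144127 + 71251) = 1/215378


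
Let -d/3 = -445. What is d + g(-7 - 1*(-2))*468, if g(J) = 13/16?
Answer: 6861/4 ≈ 1715.3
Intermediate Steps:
d = 1335 (d = -3*(-445) = 1335)
g(J) = 13/16 (g(J) = 13*(1/16) = 13/16)
d + g(-7 - 1*(-2))*468 = 1335 + (13/16)*468 = 1335 + 1521/4 = 6861/4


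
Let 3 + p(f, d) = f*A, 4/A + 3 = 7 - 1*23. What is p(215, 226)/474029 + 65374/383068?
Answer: 294221495859/1725060739234 ≈ 0.17056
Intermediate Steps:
A = -4/19 (A = 4/(-3 + (7 - 1*23)) = 4/(-3 + (7 - 23)) = 4/(-3 - 16) = 4/(-19) = 4*(-1/19) = -4/19 ≈ -0.21053)
p(f, d) = -3 - 4*f/19 (p(f, d) = -3 + f*(-4/19) = -3 - 4*f/19)
p(215, 226)/474029 + 65374/383068 = (-3 - 4/19*215)/474029 + 65374/383068 = (-3 - 860/19)*(1/474029) + 65374*(1/383068) = -917/19*1/474029 + 32687/191534 = -917/9006551 + 32687/191534 = 294221495859/1725060739234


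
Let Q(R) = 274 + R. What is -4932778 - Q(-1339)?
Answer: -4931713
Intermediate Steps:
-4932778 - Q(-1339) = -4932778 - (274 - 1339) = -4932778 - 1*(-1065) = -4932778 + 1065 = -4931713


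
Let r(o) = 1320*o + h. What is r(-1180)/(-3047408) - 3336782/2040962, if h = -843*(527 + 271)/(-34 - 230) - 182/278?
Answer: -277790829208285/247008715937984 ≈ -1.1246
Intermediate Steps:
h = 15580537/6116 (h = -843/((-264/798)) - 182*1/278 = -843/((-264*1/798)) - 91/139 = -843/(-44/133) - 91/139 = -843*(-133/44) - 91/139 = 112119/44 - 91/139 = 15580537/6116 ≈ 2547.5)
r(o) = 15580537/6116 + 1320*o (r(o) = 1320*o + 15580537/6116 = 15580537/6116 + 1320*o)
r(-1180)/(-3047408) - 3336782/2040962 = (15580537/6116 + 1320*(-1180))/(-3047408) - 3336782/2040962 = (15580537/6116 - 1557600)*(-1/3047408) - 3336782*1/2040962 = -9510701063/6116*(-1/3047408) - 1668391/1020481 = 9510701063/18637947328 - 1668391/1020481 = -277790829208285/247008715937984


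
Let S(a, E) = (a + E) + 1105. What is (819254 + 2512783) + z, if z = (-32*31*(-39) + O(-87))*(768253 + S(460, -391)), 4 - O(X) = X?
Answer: 29840941670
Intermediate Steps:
S(a, E) = 1105 + E + a (S(a, E) = (E + a) + 1105 = 1105 + E + a)
O(X) = 4 - X
z = 29837609633 (z = (-32*31*(-39) + (4 - 1*(-87)))*(768253 + (1105 - 391 + 460)) = (-992*(-39) + (4 + 87))*(768253 + 1174) = (38688 + 91)*769427 = 38779*769427 = 29837609633)
(819254 + 2512783) + z = (819254 + 2512783) + 29837609633 = 3332037 + 29837609633 = 29840941670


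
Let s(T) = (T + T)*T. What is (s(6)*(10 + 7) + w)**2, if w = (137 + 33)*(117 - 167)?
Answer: 52940176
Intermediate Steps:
w = -8500 (w = 170*(-50) = -8500)
s(T) = 2*T**2 (s(T) = (2*T)*T = 2*T**2)
(s(6)*(10 + 7) + w)**2 = ((2*6**2)*(10 + 7) - 8500)**2 = ((2*36)*17 - 8500)**2 = (72*17 - 8500)**2 = (1224 - 8500)**2 = (-7276)**2 = 52940176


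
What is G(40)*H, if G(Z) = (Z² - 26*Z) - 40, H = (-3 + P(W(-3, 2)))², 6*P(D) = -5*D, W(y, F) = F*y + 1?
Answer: 6370/9 ≈ 707.78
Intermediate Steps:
W(y, F) = 1 + F*y
P(D) = -5*D/6 (P(D) = (-5*D)/6 = -5*D/6)
H = 49/36 (H = (-3 - 5*(1 + 2*(-3))/6)² = (-3 - 5*(1 - 6)/6)² = (-3 - ⅚*(-5))² = (-3 + 25/6)² = (7/6)² = 49/36 ≈ 1.3611)
G(Z) = -40 + Z² - 26*Z
G(40)*H = (-40 + 40² - 26*40)*(49/36) = (-40 + 1600 - 1040)*(49/36) = 520*(49/36) = 6370/9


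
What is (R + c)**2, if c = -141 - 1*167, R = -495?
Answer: 644809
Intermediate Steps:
c = -308 (c = -141 - 167 = -308)
(R + c)**2 = (-495 - 308)**2 = (-803)**2 = 644809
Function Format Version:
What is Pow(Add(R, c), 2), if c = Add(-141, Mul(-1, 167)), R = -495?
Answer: 644809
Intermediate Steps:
c = -308 (c = Add(-141, -167) = -308)
Pow(Add(R, c), 2) = Pow(Add(-495, -308), 2) = Pow(-803, 2) = 644809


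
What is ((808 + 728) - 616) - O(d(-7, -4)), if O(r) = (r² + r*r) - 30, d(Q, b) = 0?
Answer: 950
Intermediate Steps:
O(r) = -30 + 2*r² (O(r) = (r² + r²) - 30 = 2*r² - 30 = -30 + 2*r²)
((808 + 728) - 616) - O(d(-7, -4)) = ((808 + 728) - 616) - (-30 + 2*0²) = (1536 - 616) - (-30 + 2*0) = 920 - (-30 + 0) = 920 - 1*(-30) = 920 + 30 = 950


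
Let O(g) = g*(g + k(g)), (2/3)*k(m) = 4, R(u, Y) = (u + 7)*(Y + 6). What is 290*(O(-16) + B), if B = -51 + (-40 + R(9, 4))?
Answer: 66410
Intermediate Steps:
R(u, Y) = (6 + Y)*(7 + u) (R(u, Y) = (7 + u)*(6 + Y) = (6 + Y)*(7 + u))
k(m) = 6 (k(m) = (3/2)*4 = 6)
O(g) = g*(6 + g) (O(g) = g*(g + 6) = g*(6 + g))
B = 69 (B = -51 + (-40 + (42 + 6*9 + 7*4 + 4*9)) = -51 + (-40 + (42 + 54 + 28 + 36)) = -51 + (-40 + 160) = -51 + 120 = 69)
290*(O(-16) + B) = 290*(-16*(6 - 16) + 69) = 290*(-16*(-10) + 69) = 290*(160 + 69) = 290*229 = 66410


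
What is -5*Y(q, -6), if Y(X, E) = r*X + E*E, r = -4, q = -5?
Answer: -280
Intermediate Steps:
Y(X, E) = E² - 4*X (Y(X, E) = -4*X + E*E = -4*X + E² = E² - 4*X)
-5*Y(q, -6) = -5*((-6)² - 4*(-5)) = -5*(36 + 20) = -5*56 = -280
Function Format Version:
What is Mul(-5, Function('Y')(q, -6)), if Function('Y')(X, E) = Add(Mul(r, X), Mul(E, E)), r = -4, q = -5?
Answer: -280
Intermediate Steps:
Function('Y')(X, E) = Add(Pow(E, 2), Mul(-4, X)) (Function('Y')(X, E) = Add(Mul(-4, X), Mul(E, E)) = Add(Mul(-4, X), Pow(E, 2)) = Add(Pow(E, 2), Mul(-4, X)))
Mul(-5, Function('Y')(q, -6)) = Mul(-5, Add(Pow(-6, 2), Mul(-4, -5))) = Mul(-5, Add(36, 20)) = Mul(-5, 56) = -280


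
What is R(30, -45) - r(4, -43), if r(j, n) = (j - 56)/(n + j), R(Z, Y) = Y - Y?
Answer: -4/3 ≈ -1.3333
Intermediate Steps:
R(Z, Y) = 0
r(j, n) = (-56 + j)/(j + n)
R(30, -45) - r(4, -43) = 0 - (-56 + 4)/(4 - 43) = 0 - (-52)/(-39) = 0 - (-1)*(-52)/39 = 0 - 1*4/3 = 0 - 4/3 = -4/3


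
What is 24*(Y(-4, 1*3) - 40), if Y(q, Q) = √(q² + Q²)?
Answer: -840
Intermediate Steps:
Y(q, Q) = √(Q² + q²)
24*(Y(-4, 1*3) - 40) = 24*(√((1*3)² + (-4)²) - 40) = 24*(√(3² + 16) - 40) = 24*(√(9 + 16) - 40) = 24*(√25 - 40) = 24*(5 - 40) = 24*(-35) = -840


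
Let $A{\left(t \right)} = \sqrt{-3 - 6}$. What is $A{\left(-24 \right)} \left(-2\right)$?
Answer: $- 6 i \approx - 6.0 i$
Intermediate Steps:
$A{\left(t \right)} = 3 i$ ($A{\left(t \right)} = \sqrt{-9} = 3 i$)
$A{\left(-24 \right)} \left(-2\right) = 3 i \left(-2\right) = - 6 i$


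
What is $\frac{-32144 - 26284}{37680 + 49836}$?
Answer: $- \frac{1623}{2431} \approx -0.66763$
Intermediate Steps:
$\frac{-32144 - 26284}{37680 + 49836} = - \frac{58428}{87516} = \left(-58428\right) \frac{1}{87516} = - \frac{1623}{2431}$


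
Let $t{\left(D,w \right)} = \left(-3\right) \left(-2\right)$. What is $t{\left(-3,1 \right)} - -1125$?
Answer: $1131$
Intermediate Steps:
$t{\left(D,w \right)} = 6$
$t{\left(-3,1 \right)} - -1125 = 6 - -1125 = 6 + 1125 = 1131$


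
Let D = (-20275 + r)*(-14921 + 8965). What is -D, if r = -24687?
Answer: -267793672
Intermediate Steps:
D = 267793672 (D = (-20275 - 24687)*(-14921 + 8965) = -44962*(-5956) = 267793672)
-D = -1*267793672 = -267793672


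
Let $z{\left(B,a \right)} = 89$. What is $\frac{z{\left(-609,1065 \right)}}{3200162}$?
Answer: $\frac{89}{3200162} \approx 2.7811 \cdot 10^{-5}$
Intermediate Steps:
$\frac{z{\left(-609,1065 \right)}}{3200162} = \frac{89}{3200162}$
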